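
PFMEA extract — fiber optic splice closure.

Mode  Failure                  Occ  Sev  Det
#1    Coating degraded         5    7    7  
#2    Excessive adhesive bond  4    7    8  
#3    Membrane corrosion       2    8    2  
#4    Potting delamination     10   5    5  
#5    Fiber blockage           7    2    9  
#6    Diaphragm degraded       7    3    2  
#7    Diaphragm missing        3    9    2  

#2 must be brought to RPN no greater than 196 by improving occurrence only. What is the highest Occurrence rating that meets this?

3

#2: S=7, O=4, D=8 → current RPN = 224.
Fixed product = 56. Need 56 × O ≤ 196, so O ≤ 196/56 = 3.50.
Maximum integer Occurrence rating = 3 (gives RPN 168; O=4 would give 224 > 196).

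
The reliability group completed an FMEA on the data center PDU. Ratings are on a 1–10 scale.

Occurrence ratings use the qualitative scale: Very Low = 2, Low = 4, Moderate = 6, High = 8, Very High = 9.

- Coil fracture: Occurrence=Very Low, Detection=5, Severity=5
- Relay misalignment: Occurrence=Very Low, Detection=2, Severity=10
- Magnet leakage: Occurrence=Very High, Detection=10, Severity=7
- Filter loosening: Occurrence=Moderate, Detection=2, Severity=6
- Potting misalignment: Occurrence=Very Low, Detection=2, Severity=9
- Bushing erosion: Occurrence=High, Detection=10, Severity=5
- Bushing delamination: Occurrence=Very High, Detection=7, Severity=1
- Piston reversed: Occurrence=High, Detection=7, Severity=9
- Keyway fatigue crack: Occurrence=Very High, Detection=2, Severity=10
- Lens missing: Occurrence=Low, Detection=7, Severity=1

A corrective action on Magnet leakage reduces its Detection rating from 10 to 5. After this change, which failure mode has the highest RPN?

RPN = Severity × Occurrence × Detection:
  Coil fracture: 5 × 2 × 5 = 50
  Relay misalignment: 10 × 2 × 2 = 40
  Magnet leakage: 7 × 9 × 10 = 630
  Filter loosening: 6 × 6 × 2 = 72
  Potting misalignment: 9 × 2 × 2 = 36
  Bushing erosion: 5 × 8 × 10 = 400
  Bushing delamination: 1 × 9 × 7 = 63
  Piston reversed: 9 × 8 × 7 = 504
  Keyway fatigue crack: 10 × 9 × 2 = 180
  Lens missing: 1 × 4 × 7 = 28
After action: Magnet leakage → 7 × 9 × 5 = 315.
Revised RPNs: Piston reversed=504, Bushing erosion=400, Magnet leakage=315, Keyway fatigue crack=180, Filter loosening=72, Bushing delamination=63, Coil fracture=50, Relay misalignment=40, Potting misalignment=36, Lens missing=28.
Highest is now Piston reversed (504).

Piston reversed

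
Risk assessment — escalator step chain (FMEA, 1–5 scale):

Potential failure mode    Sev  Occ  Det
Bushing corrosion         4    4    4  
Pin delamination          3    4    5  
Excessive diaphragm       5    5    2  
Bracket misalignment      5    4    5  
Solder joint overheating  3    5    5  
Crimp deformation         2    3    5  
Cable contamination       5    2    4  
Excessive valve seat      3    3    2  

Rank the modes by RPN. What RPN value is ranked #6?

RPN = Severity × Occurrence × Detection:
  Bushing corrosion: 4 × 4 × 4 = 64
  Pin delamination: 3 × 4 × 5 = 60
  Excessive diaphragm: 5 × 5 × 2 = 50
  Bracket misalignment: 5 × 4 × 5 = 100
  Solder joint overheating: 3 × 5 × 5 = 75
  Crimp deformation: 2 × 3 × 5 = 30
  Cable contamination: 5 × 2 × 4 = 40
  Excessive valve seat: 3 × 3 × 2 = 18
Sorted descending: 100, 75, 64, 60, 50, 40, 30, 18.
The sixth-highest RPN is 40 (Cable contamination).

40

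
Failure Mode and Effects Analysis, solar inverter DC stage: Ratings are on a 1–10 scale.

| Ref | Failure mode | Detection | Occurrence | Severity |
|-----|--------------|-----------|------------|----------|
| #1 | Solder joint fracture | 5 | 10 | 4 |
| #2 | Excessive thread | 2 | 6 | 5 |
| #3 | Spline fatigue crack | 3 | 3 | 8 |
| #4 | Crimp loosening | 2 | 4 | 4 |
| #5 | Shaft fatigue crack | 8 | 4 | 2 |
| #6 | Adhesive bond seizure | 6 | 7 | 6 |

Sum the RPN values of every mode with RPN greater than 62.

RPN = Severity × Occurrence × Detection:
  #1: 4 × 10 × 5 = 200
  #2: 5 × 6 × 2 = 60
  #3: 8 × 3 × 3 = 72
  #4: 4 × 4 × 2 = 32
  #5: 2 × 4 × 8 = 64
  #6: 6 × 7 × 6 = 252
RPN > 62: #1 (200), #3 (72), #5 (64), #6 (252).
Sum: 200 + 72 + 64 + 252 = 588.

588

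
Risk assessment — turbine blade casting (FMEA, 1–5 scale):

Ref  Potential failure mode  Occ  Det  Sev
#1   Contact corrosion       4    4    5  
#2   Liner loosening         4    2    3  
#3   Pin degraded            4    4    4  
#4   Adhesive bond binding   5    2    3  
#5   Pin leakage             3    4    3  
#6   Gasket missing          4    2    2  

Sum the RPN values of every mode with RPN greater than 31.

RPN = Severity × Occurrence × Detection:
  #1: 5 × 4 × 4 = 80
  #2: 3 × 4 × 2 = 24
  #3: 4 × 4 × 4 = 64
  #4: 3 × 5 × 2 = 30
  #5: 3 × 3 × 4 = 36
  #6: 2 × 4 × 2 = 16
RPN > 31: #1 (80), #3 (64), #5 (36).
Sum: 80 + 64 + 36 = 180.

180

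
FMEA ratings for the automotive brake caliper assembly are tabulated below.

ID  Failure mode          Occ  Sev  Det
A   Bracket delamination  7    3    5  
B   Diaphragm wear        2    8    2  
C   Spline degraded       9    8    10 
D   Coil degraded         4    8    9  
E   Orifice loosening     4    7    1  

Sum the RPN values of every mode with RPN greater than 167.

RPN = Severity × Occurrence × Detection:
  A: 3 × 7 × 5 = 105
  B: 8 × 2 × 2 = 32
  C: 8 × 9 × 10 = 720
  D: 8 × 4 × 9 = 288
  E: 7 × 4 × 1 = 28
RPN > 167: C (720), D (288).
Sum: 720 + 288 = 1008.

1008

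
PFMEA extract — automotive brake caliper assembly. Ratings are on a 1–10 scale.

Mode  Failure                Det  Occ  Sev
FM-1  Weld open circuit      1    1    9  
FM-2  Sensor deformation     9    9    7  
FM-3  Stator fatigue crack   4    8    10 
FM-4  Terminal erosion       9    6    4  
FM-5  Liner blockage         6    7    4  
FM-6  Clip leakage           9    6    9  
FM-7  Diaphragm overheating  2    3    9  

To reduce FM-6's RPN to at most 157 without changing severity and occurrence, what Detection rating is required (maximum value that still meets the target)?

FM-6: S=9, O=6, D=9 → current RPN = 486.
Fixed product = 54. Need 54 × D ≤ 157, so D ≤ 157/54 = 2.91.
Maximum integer Detection rating = 2 (gives RPN 108; D=3 would give 162 > 157).

2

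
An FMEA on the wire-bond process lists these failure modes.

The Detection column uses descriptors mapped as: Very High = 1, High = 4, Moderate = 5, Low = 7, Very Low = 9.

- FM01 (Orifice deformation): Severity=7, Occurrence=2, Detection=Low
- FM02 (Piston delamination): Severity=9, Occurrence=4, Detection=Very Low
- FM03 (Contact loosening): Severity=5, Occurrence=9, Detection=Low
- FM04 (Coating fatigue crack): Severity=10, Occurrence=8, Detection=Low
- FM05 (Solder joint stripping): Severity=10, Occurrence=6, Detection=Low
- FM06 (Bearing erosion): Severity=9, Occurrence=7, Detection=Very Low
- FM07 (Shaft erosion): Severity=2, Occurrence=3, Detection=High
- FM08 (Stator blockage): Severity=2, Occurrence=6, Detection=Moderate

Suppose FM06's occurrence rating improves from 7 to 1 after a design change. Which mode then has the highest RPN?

FM04

RPN = Severity × Occurrence × Detection:
  FM01: 7 × 2 × 7 = 98
  FM02: 9 × 4 × 9 = 324
  FM03: 5 × 9 × 7 = 315
  FM04: 10 × 8 × 7 = 560
  FM05: 10 × 6 × 7 = 420
  FM06: 9 × 7 × 9 = 567
  FM07: 2 × 3 × 4 = 24
  FM08: 2 × 6 × 5 = 60
After action: FM06 → 9 × 1 × 9 = 81.
Revised RPNs: FM04=560, FM05=420, FM02=324, FM03=315, FM01=98, FM06=81, FM08=60, FM07=24.
Highest is now FM04 (560).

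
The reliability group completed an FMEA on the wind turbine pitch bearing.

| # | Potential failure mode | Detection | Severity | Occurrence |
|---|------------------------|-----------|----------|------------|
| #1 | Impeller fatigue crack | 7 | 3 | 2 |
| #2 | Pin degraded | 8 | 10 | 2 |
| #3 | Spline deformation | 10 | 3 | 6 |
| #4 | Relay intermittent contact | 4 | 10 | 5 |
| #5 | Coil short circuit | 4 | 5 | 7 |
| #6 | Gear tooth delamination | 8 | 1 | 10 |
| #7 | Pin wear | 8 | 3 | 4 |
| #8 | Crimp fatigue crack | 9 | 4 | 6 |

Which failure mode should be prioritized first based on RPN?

RPN = Severity × Occurrence × Detection:
  #1: 3 × 2 × 7 = 42
  #2: 10 × 2 × 8 = 160
  #3: 3 × 6 × 10 = 180
  #4: 10 × 5 × 4 = 200
  #5: 5 × 7 × 4 = 140
  #6: 1 × 10 × 8 = 80
  #7: 3 × 4 × 8 = 96
  #8: 4 × 6 × 9 = 216
Highest RPN is 216 → #8.

#8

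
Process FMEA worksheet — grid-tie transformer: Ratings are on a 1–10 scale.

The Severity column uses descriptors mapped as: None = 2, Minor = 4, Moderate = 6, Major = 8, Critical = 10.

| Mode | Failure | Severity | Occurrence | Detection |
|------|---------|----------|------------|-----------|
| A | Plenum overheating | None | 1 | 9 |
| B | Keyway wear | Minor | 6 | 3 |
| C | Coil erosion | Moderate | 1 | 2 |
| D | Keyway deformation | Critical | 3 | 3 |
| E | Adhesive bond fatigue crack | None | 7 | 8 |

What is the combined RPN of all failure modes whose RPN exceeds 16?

RPN = Severity × Occurrence × Detection:
  A: 2 × 1 × 9 = 18
  B: 4 × 6 × 3 = 72
  C: 6 × 1 × 2 = 12
  D: 10 × 3 × 3 = 90
  E: 2 × 7 × 8 = 112
RPN > 16: A (18), B (72), D (90), E (112).
Sum: 18 + 72 + 90 + 112 = 292.

292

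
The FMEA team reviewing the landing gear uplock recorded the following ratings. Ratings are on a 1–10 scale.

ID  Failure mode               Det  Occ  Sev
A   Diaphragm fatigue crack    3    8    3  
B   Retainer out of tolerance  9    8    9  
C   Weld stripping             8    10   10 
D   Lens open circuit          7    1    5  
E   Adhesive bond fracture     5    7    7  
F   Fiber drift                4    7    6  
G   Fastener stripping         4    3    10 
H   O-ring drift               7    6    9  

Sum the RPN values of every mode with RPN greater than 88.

2359

RPN = Severity × Occurrence × Detection:
  A: 3 × 8 × 3 = 72
  B: 9 × 8 × 9 = 648
  C: 10 × 10 × 8 = 800
  D: 5 × 1 × 7 = 35
  E: 7 × 7 × 5 = 245
  F: 6 × 7 × 4 = 168
  G: 10 × 3 × 4 = 120
  H: 9 × 6 × 7 = 378
RPN > 88: B (648), C (800), E (245), F (168), G (120), H (378).
Sum: 648 + 800 + 245 + 168 + 120 + 378 = 2359.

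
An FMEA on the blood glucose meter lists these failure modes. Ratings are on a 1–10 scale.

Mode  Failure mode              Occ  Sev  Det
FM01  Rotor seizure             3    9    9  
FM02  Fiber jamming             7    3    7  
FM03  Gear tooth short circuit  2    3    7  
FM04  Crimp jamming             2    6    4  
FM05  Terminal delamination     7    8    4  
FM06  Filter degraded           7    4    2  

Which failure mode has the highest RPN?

RPN = Severity × Occurrence × Detection:
  FM01: 9 × 3 × 9 = 243
  FM02: 3 × 7 × 7 = 147
  FM03: 3 × 2 × 7 = 42
  FM04: 6 × 2 × 4 = 48
  FM05: 8 × 7 × 4 = 224
  FM06: 4 × 7 × 2 = 56
Highest RPN is 243 → FM01.

FM01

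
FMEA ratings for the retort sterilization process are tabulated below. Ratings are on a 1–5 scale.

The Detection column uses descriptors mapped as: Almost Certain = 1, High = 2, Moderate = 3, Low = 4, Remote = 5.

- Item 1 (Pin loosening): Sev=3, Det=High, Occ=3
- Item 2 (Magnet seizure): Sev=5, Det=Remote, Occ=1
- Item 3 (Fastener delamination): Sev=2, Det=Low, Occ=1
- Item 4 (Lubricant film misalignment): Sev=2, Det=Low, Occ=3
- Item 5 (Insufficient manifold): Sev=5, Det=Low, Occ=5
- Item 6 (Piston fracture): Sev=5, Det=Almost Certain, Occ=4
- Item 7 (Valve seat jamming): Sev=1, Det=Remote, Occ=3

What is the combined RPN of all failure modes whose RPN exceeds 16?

RPN = Severity × Occurrence × Detection:
  Item 1: 3 × 3 × 2 = 18
  Item 2: 5 × 1 × 5 = 25
  Item 3: 2 × 1 × 4 = 8
  Item 4: 2 × 3 × 4 = 24
  Item 5: 5 × 5 × 4 = 100
  Item 6: 5 × 4 × 1 = 20
  Item 7: 1 × 3 × 5 = 15
RPN > 16: Item 1 (18), Item 2 (25), Item 4 (24), Item 5 (100), Item 6 (20).
Sum: 18 + 25 + 24 + 100 + 20 = 187.

187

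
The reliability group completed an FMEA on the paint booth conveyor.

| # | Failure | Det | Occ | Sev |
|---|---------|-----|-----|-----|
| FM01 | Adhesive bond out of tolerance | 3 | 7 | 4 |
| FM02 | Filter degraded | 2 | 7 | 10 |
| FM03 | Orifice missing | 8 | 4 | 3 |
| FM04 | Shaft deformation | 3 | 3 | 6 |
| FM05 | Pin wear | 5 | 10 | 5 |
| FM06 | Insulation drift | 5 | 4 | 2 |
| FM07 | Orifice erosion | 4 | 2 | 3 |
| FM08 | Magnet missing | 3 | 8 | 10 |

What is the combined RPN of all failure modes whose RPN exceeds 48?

RPN = Severity × Occurrence × Detection:
  FM01: 4 × 7 × 3 = 84
  FM02: 10 × 7 × 2 = 140
  FM03: 3 × 4 × 8 = 96
  FM04: 6 × 3 × 3 = 54
  FM05: 5 × 10 × 5 = 250
  FM06: 2 × 4 × 5 = 40
  FM07: 3 × 2 × 4 = 24
  FM08: 10 × 8 × 3 = 240
RPN > 48: FM01 (84), FM02 (140), FM03 (96), FM04 (54), FM05 (250), FM08 (240).
Sum: 84 + 140 + 96 + 54 + 250 + 240 = 864.

864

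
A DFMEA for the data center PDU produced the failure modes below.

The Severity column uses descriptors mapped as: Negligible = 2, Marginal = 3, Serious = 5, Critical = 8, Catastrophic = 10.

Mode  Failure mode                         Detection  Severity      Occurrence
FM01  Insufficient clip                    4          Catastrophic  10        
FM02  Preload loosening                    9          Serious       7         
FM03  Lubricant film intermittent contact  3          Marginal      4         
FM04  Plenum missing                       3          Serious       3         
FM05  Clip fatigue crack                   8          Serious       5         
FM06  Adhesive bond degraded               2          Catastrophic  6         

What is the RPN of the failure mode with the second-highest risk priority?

315

RPN = Severity × Occurrence × Detection:
  FM01: 10 × 10 × 4 = 400
  FM02: 5 × 7 × 9 = 315
  FM03: 3 × 4 × 3 = 36
  FM04: 5 × 3 × 3 = 45
  FM05: 5 × 5 × 8 = 200
  FM06: 10 × 6 × 2 = 120
Sorted descending: 400, 315, 200, 120, 45, 36.
The second-highest RPN is 315 (FM02).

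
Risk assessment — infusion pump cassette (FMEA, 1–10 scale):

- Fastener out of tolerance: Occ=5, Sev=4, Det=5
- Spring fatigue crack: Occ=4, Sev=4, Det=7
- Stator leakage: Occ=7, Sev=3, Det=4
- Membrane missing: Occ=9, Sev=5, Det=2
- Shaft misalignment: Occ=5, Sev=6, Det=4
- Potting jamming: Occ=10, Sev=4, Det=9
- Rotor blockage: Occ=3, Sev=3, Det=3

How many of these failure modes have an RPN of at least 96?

RPN = Severity × Occurrence × Detection:
  Fastener out of tolerance: 4 × 5 × 5 = 100
  Spring fatigue crack: 4 × 4 × 7 = 112
  Stator leakage: 3 × 7 × 4 = 84
  Membrane missing: 5 × 9 × 2 = 90
  Shaft misalignment: 6 × 5 × 4 = 120
  Potting jamming: 4 × 10 × 9 = 360
  Rotor blockage: 3 × 3 × 3 = 27
Modes with RPN ≥ 96: Fastener out of tolerance (100), Spring fatigue crack (112), Shaft misalignment (120), Potting jamming (360) → 4.

4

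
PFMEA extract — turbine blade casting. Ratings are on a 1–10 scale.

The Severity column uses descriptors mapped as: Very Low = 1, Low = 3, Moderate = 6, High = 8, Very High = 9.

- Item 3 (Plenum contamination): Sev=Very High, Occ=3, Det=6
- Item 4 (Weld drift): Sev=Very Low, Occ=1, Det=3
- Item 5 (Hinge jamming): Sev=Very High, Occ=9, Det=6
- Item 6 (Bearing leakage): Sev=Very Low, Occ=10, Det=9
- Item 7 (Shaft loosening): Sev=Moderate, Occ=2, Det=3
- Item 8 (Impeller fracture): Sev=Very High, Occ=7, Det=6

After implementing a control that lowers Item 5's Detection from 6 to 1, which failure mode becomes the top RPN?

Item 8

RPN = Severity × Occurrence × Detection:
  Item 3: 9 × 3 × 6 = 162
  Item 4: 1 × 1 × 3 = 3
  Item 5: 9 × 9 × 6 = 486
  Item 6: 1 × 10 × 9 = 90
  Item 7: 6 × 2 × 3 = 36
  Item 8: 9 × 7 × 6 = 378
After action: Item 5 → 9 × 9 × 1 = 81.
Revised RPNs: Item 8=378, Item 3=162, Item 6=90, Item 5=81, Item 7=36, Item 4=3.
Highest is now Item 8 (378).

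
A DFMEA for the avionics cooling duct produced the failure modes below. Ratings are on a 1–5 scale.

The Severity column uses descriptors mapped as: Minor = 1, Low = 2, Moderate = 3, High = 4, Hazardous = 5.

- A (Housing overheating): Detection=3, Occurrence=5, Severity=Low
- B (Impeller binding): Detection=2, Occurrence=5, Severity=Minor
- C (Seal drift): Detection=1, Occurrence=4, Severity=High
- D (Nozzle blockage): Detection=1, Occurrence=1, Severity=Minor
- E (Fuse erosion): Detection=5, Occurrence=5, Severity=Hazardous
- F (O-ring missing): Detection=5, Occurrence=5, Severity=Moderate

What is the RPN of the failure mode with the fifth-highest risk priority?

RPN = Severity × Occurrence × Detection:
  A: 2 × 5 × 3 = 30
  B: 1 × 5 × 2 = 10
  C: 4 × 4 × 1 = 16
  D: 1 × 1 × 1 = 1
  E: 5 × 5 × 5 = 125
  F: 3 × 5 × 5 = 75
Sorted descending: 125, 75, 30, 16, 10, 1.
The fifth-highest RPN is 10 (B).

10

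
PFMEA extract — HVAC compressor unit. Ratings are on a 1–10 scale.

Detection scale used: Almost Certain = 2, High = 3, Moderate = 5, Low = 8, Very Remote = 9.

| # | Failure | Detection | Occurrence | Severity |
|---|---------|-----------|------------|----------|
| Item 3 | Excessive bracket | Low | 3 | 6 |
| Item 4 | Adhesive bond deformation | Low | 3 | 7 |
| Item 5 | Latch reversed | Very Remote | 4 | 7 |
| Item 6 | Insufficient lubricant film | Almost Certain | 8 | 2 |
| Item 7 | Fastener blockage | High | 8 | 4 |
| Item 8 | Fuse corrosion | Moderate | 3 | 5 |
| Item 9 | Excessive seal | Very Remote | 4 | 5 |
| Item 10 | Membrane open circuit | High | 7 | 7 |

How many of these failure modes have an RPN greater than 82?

RPN = Severity × Occurrence × Detection:
  Item 3: 6 × 3 × 8 = 144
  Item 4: 7 × 3 × 8 = 168
  Item 5: 7 × 4 × 9 = 252
  Item 6: 2 × 8 × 2 = 32
  Item 7: 4 × 8 × 3 = 96
  Item 8: 5 × 3 × 5 = 75
  Item 9: 5 × 4 × 9 = 180
  Item 10: 7 × 7 × 3 = 147
Modes with RPN > 82: Item 3 (144), Item 4 (168), Item 5 (252), Item 7 (96), Item 9 (180), Item 10 (147) → 6.

6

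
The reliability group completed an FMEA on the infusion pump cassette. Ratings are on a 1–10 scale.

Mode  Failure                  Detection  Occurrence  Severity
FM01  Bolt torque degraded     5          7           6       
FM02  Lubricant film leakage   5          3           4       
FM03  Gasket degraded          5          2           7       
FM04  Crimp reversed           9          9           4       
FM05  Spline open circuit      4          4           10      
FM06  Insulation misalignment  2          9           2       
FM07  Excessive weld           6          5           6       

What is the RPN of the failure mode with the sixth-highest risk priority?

RPN = Severity × Occurrence × Detection:
  FM01: 6 × 7 × 5 = 210
  FM02: 4 × 3 × 5 = 60
  FM03: 7 × 2 × 5 = 70
  FM04: 4 × 9 × 9 = 324
  FM05: 10 × 4 × 4 = 160
  FM06: 2 × 9 × 2 = 36
  FM07: 6 × 5 × 6 = 180
Sorted descending: 324, 210, 180, 160, 70, 60, 36.
The sixth-highest RPN is 60 (FM02).

60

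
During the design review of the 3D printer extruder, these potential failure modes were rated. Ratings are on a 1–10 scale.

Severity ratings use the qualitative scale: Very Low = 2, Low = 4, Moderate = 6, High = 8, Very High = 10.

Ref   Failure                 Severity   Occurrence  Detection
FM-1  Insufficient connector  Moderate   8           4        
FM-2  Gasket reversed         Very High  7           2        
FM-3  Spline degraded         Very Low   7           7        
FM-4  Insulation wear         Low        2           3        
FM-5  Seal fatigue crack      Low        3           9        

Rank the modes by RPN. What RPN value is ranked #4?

RPN = Severity × Occurrence × Detection:
  FM-1: 6 × 8 × 4 = 192
  FM-2: 10 × 7 × 2 = 140
  FM-3: 2 × 7 × 7 = 98
  FM-4: 4 × 2 × 3 = 24
  FM-5: 4 × 3 × 9 = 108
Sorted descending: 192, 140, 108, 98, 24.
The fourth-highest RPN is 98 (FM-3).

98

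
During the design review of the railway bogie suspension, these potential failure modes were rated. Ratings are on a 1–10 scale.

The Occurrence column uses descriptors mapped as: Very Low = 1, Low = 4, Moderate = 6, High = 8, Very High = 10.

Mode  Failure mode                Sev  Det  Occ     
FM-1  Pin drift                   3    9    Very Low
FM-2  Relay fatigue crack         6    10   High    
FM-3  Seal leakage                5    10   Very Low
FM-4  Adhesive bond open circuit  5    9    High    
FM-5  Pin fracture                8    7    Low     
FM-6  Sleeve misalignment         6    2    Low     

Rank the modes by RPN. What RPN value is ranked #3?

224

RPN = Severity × Occurrence × Detection:
  FM-1: 3 × 1 × 9 = 27
  FM-2: 6 × 8 × 10 = 480
  FM-3: 5 × 1 × 10 = 50
  FM-4: 5 × 8 × 9 = 360
  FM-5: 8 × 4 × 7 = 224
  FM-6: 6 × 4 × 2 = 48
Sorted descending: 480, 360, 224, 50, 48, 27.
The third-highest RPN is 224 (FM-5).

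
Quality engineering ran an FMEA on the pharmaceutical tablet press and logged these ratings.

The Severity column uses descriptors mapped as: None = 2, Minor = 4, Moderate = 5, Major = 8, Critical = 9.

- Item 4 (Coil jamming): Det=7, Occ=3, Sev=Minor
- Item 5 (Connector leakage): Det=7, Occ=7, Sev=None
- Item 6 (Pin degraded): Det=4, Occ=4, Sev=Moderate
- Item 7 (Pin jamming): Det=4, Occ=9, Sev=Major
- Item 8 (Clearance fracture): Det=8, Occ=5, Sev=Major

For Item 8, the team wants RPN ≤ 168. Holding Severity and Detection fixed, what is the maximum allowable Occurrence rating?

2

Item 8: S=8, O=5, D=8 → current RPN = 320.
Fixed product = 64. Need 64 × O ≤ 168, so O ≤ 168/64 = 2.62.
Maximum integer Occurrence rating = 2 (gives RPN 128; O=3 would give 192 > 168).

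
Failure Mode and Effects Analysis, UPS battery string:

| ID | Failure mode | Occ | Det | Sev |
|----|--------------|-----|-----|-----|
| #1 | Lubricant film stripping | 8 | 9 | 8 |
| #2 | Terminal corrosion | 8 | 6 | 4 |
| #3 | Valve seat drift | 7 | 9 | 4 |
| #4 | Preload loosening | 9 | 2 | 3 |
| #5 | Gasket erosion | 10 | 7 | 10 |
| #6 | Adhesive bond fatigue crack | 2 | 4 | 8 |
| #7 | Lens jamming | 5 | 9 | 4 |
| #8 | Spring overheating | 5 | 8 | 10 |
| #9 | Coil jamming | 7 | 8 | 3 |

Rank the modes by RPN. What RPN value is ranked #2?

RPN = Severity × Occurrence × Detection:
  #1: 8 × 8 × 9 = 576
  #2: 4 × 8 × 6 = 192
  #3: 4 × 7 × 9 = 252
  #4: 3 × 9 × 2 = 54
  #5: 10 × 10 × 7 = 700
  #6: 8 × 2 × 4 = 64
  #7: 4 × 5 × 9 = 180
  #8: 10 × 5 × 8 = 400
  #9: 3 × 7 × 8 = 168
Sorted descending: 700, 576, 400, 252, 192, 180, 168, 64, 54.
The second-highest RPN is 576 (#1).

576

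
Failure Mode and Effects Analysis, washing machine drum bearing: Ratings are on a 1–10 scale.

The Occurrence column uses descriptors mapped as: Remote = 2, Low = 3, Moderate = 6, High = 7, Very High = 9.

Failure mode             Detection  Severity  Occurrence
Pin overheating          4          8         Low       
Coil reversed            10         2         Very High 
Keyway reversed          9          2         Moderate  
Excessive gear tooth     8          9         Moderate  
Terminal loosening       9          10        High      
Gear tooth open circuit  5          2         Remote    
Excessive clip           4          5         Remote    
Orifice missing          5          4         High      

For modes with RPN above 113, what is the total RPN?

RPN = Severity × Occurrence × Detection:
  Pin overheating: 8 × 3 × 4 = 96
  Coil reversed: 2 × 9 × 10 = 180
  Keyway reversed: 2 × 6 × 9 = 108
  Excessive gear tooth: 9 × 6 × 8 = 432
  Terminal loosening: 10 × 7 × 9 = 630
  Gear tooth open circuit: 2 × 2 × 5 = 20
  Excessive clip: 5 × 2 × 4 = 40
  Orifice missing: 4 × 7 × 5 = 140
RPN > 113: Coil reversed (180), Excessive gear tooth (432), Terminal loosening (630), Orifice missing (140).
Sum: 180 + 432 + 630 + 140 = 1382.

1382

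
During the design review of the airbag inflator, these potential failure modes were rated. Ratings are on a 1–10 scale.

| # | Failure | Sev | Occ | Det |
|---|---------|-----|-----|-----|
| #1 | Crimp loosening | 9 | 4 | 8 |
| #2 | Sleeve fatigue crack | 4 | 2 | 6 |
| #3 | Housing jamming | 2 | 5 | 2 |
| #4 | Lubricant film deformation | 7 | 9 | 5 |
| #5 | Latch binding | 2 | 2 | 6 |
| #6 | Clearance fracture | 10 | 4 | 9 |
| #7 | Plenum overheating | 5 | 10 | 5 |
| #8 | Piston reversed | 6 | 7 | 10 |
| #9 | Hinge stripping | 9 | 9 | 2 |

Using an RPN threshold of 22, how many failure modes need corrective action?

RPN = Severity × Occurrence × Detection:
  #1: 9 × 4 × 8 = 288
  #2: 4 × 2 × 6 = 48
  #3: 2 × 5 × 2 = 20
  #4: 7 × 9 × 5 = 315
  #5: 2 × 2 × 6 = 24
  #6: 10 × 4 × 9 = 360
  #7: 5 × 10 × 5 = 250
  #8: 6 × 7 × 10 = 420
  #9: 9 × 9 × 2 = 162
Modes with RPN ≥ 22: #1 (288), #2 (48), #4 (315), #5 (24), #6 (360), #7 (250), #8 (420), #9 (162) → 8.

8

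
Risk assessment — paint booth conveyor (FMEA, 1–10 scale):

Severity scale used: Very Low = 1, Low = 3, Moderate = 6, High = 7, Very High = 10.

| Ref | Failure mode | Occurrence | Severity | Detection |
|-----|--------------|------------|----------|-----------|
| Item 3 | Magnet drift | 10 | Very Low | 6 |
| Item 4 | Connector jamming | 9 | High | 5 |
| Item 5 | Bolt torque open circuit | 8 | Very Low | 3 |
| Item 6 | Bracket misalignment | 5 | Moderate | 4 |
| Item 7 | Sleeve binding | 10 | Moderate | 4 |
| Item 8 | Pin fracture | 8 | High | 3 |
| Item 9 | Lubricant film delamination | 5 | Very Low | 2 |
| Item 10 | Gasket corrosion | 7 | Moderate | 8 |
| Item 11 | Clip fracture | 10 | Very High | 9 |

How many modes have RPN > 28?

RPN = Severity × Occurrence × Detection:
  Item 3: 1 × 10 × 6 = 60
  Item 4: 7 × 9 × 5 = 315
  Item 5: 1 × 8 × 3 = 24
  Item 6: 6 × 5 × 4 = 120
  Item 7: 6 × 10 × 4 = 240
  Item 8: 7 × 8 × 3 = 168
  Item 9: 1 × 5 × 2 = 10
  Item 10: 6 × 7 × 8 = 336
  Item 11: 10 × 10 × 9 = 900
Modes with RPN > 28: Item 3 (60), Item 4 (315), Item 6 (120), Item 7 (240), Item 8 (168), Item 10 (336), Item 11 (900) → 7.

7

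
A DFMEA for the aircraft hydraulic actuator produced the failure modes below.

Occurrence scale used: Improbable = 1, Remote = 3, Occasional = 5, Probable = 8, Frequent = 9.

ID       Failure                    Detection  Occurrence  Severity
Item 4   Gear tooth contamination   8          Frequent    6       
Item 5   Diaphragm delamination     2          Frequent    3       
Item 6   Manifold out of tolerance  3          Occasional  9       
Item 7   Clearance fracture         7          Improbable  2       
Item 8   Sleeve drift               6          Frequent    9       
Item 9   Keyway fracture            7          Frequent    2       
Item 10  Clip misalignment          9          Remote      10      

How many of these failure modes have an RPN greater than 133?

RPN = Severity × Occurrence × Detection:
  Item 4: 6 × 9 × 8 = 432
  Item 5: 3 × 9 × 2 = 54
  Item 6: 9 × 5 × 3 = 135
  Item 7: 2 × 1 × 7 = 14
  Item 8: 9 × 9 × 6 = 486
  Item 9: 2 × 9 × 7 = 126
  Item 10: 10 × 3 × 9 = 270
Modes with RPN > 133: Item 4 (432), Item 6 (135), Item 8 (486), Item 10 (270) → 4.

4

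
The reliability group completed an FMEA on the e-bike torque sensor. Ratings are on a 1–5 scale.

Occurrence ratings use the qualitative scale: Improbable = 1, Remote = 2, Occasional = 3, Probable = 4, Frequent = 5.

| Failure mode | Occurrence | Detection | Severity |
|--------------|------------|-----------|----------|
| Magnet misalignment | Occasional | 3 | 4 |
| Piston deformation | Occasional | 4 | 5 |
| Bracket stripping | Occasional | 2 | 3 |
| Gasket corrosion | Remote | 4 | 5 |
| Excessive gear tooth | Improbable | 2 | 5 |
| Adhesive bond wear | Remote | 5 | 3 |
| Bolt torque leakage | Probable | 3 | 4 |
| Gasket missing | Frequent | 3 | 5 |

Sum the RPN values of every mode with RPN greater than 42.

183

RPN = Severity × Occurrence × Detection:
  Magnet misalignment: 4 × 3 × 3 = 36
  Piston deformation: 5 × 3 × 4 = 60
  Bracket stripping: 3 × 3 × 2 = 18
  Gasket corrosion: 5 × 2 × 4 = 40
  Excessive gear tooth: 5 × 1 × 2 = 10
  Adhesive bond wear: 3 × 2 × 5 = 30
  Bolt torque leakage: 4 × 4 × 3 = 48
  Gasket missing: 5 × 5 × 3 = 75
RPN > 42: Piston deformation (60), Bolt torque leakage (48), Gasket missing (75).
Sum: 60 + 48 + 75 = 183.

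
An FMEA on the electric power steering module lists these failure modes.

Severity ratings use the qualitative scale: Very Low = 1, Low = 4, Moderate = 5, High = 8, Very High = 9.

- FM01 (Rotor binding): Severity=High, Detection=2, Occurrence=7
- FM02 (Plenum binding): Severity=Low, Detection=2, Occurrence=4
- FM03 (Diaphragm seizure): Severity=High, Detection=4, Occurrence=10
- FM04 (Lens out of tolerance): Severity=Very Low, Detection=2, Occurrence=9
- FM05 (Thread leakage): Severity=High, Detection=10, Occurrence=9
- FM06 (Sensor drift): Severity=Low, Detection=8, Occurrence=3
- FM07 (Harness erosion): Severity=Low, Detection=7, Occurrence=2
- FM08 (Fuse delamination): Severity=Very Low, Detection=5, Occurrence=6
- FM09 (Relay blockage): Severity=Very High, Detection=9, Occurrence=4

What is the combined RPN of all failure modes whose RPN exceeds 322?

RPN = Severity × Occurrence × Detection:
  FM01: 8 × 7 × 2 = 112
  FM02: 4 × 4 × 2 = 32
  FM03: 8 × 10 × 4 = 320
  FM04: 1 × 9 × 2 = 18
  FM05: 8 × 9 × 10 = 720
  FM06: 4 × 3 × 8 = 96
  FM07: 4 × 2 × 7 = 56
  FM08: 1 × 6 × 5 = 30
  FM09: 9 × 4 × 9 = 324
RPN > 322: FM05 (720), FM09 (324).
Sum: 720 + 324 = 1044.

1044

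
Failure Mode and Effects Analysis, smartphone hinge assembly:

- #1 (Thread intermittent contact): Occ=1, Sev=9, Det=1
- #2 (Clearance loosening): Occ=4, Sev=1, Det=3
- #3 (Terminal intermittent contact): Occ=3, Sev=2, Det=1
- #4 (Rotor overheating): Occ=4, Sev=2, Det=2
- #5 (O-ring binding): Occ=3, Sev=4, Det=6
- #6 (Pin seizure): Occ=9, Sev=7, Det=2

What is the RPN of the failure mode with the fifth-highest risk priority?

9

RPN = Severity × Occurrence × Detection:
  #1: 9 × 1 × 1 = 9
  #2: 1 × 4 × 3 = 12
  #3: 2 × 3 × 1 = 6
  #4: 2 × 4 × 2 = 16
  #5: 4 × 3 × 6 = 72
  #6: 7 × 9 × 2 = 126
Sorted descending: 126, 72, 16, 12, 9, 6.
The fifth-highest RPN is 9 (#1).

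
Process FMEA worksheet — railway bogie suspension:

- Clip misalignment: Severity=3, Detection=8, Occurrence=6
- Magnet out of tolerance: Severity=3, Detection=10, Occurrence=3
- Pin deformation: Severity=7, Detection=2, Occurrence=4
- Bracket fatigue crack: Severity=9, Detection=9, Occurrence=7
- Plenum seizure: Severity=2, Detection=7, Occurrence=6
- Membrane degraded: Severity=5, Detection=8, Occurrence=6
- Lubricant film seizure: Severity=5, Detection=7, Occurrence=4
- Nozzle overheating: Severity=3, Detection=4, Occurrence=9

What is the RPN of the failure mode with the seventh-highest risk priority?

RPN = Severity × Occurrence × Detection:
  Clip misalignment: 3 × 6 × 8 = 144
  Magnet out of tolerance: 3 × 3 × 10 = 90
  Pin deformation: 7 × 4 × 2 = 56
  Bracket fatigue crack: 9 × 7 × 9 = 567
  Plenum seizure: 2 × 6 × 7 = 84
  Membrane degraded: 5 × 6 × 8 = 240
  Lubricant film seizure: 5 × 4 × 7 = 140
  Nozzle overheating: 3 × 9 × 4 = 108
Sorted descending: 567, 240, 144, 140, 108, 90, 84, 56.
The seventh-highest RPN is 84 (Plenum seizure).

84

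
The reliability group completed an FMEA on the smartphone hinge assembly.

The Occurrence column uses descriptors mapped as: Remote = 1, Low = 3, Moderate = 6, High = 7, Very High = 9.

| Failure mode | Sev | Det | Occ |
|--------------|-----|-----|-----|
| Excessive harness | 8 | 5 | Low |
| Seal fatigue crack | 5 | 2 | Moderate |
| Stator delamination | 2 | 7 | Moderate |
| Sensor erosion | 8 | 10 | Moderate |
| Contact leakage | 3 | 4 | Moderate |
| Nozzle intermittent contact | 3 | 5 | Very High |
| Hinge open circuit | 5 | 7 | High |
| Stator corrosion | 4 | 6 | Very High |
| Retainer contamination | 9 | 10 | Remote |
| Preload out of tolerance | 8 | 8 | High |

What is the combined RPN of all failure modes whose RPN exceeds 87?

RPN = Severity × Occurrence × Detection:
  Excessive harness: 8 × 3 × 5 = 120
  Seal fatigue crack: 5 × 6 × 2 = 60
  Stator delamination: 2 × 6 × 7 = 84
  Sensor erosion: 8 × 6 × 10 = 480
  Contact leakage: 3 × 6 × 4 = 72
  Nozzle intermittent contact: 3 × 9 × 5 = 135
  Hinge open circuit: 5 × 7 × 7 = 245
  Stator corrosion: 4 × 9 × 6 = 216
  Retainer contamination: 9 × 1 × 10 = 90
  Preload out of tolerance: 8 × 7 × 8 = 448
RPN > 87: Excessive harness (120), Sensor erosion (480), Nozzle intermittent contact (135), Hinge open circuit (245), Stator corrosion (216), Retainer contamination (90), Preload out of tolerance (448).
Sum: 120 + 480 + 135 + 245 + 216 + 90 + 448 = 1734.

1734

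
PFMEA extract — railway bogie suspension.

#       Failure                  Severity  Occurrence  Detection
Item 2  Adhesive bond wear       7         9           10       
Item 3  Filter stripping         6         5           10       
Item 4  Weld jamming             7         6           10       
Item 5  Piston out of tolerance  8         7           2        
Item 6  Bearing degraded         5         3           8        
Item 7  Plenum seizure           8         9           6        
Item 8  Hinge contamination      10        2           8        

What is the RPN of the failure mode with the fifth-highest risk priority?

160

RPN = Severity × Occurrence × Detection:
  Item 2: 7 × 9 × 10 = 630
  Item 3: 6 × 5 × 10 = 300
  Item 4: 7 × 6 × 10 = 420
  Item 5: 8 × 7 × 2 = 112
  Item 6: 5 × 3 × 8 = 120
  Item 7: 8 × 9 × 6 = 432
  Item 8: 10 × 2 × 8 = 160
Sorted descending: 630, 432, 420, 300, 160, 120, 112.
The fifth-highest RPN is 160 (Item 8).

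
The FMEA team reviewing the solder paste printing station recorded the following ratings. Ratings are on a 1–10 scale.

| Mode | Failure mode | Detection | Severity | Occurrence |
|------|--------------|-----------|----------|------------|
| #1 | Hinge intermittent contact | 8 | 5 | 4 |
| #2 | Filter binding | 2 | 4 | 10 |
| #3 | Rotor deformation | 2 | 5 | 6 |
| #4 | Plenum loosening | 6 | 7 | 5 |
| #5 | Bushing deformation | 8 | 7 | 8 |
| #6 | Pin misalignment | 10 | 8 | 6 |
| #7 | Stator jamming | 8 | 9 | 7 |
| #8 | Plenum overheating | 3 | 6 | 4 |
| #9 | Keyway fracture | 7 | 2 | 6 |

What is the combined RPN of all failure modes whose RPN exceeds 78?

RPN = Severity × Occurrence × Detection:
  #1: 5 × 4 × 8 = 160
  #2: 4 × 10 × 2 = 80
  #3: 5 × 6 × 2 = 60
  #4: 7 × 5 × 6 = 210
  #5: 7 × 8 × 8 = 448
  #6: 8 × 6 × 10 = 480
  #7: 9 × 7 × 8 = 504
  #8: 6 × 4 × 3 = 72
  #9: 2 × 6 × 7 = 84
RPN > 78: #1 (160), #2 (80), #4 (210), #5 (448), #6 (480), #7 (504), #9 (84).
Sum: 160 + 80 + 210 + 448 + 480 + 504 + 84 = 1966.

1966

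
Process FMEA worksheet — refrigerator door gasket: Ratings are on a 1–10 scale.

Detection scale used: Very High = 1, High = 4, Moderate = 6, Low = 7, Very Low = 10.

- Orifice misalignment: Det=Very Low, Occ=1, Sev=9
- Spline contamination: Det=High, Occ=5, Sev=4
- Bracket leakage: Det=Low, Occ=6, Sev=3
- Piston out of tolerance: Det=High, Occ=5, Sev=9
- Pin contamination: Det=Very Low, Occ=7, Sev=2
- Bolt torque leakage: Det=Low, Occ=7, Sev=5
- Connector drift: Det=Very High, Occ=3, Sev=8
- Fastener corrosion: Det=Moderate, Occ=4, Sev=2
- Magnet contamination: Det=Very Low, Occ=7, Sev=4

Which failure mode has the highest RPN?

RPN = Severity × Occurrence × Detection:
  Orifice misalignment: 9 × 1 × 10 = 90
  Spline contamination: 4 × 5 × 4 = 80
  Bracket leakage: 3 × 6 × 7 = 126
  Piston out of tolerance: 9 × 5 × 4 = 180
  Pin contamination: 2 × 7 × 10 = 140
  Bolt torque leakage: 5 × 7 × 7 = 245
  Connector drift: 8 × 3 × 1 = 24
  Fastener corrosion: 2 × 4 × 6 = 48
  Magnet contamination: 4 × 7 × 10 = 280
Highest RPN is 280 → Magnet contamination.

Magnet contamination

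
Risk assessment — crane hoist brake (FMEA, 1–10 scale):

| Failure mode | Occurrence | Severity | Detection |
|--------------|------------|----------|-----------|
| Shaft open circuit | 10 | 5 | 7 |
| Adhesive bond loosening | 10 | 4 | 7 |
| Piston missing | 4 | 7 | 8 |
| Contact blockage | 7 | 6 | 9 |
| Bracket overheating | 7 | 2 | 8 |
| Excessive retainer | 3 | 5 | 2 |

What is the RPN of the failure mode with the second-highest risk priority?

350

RPN = Severity × Occurrence × Detection:
  Shaft open circuit: 5 × 10 × 7 = 350
  Adhesive bond loosening: 4 × 10 × 7 = 280
  Piston missing: 7 × 4 × 8 = 224
  Contact blockage: 6 × 7 × 9 = 378
  Bracket overheating: 2 × 7 × 8 = 112
  Excessive retainer: 5 × 3 × 2 = 30
Sorted descending: 378, 350, 280, 224, 112, 30.
The second-highest RPN is 350 (Shaft open circuit).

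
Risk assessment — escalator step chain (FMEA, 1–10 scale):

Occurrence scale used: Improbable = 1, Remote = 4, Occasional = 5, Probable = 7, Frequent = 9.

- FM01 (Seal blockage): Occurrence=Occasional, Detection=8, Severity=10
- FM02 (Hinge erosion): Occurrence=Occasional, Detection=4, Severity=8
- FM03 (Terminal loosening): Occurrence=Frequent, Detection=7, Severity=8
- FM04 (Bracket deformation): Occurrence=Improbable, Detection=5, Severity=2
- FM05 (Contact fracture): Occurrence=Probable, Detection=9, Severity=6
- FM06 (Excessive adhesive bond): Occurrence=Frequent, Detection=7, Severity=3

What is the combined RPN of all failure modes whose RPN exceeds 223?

1282

RPN = Severity × Occurrence × Detection:
  FM01: 10 × 5 × 8 = 400
  FM02: 8 × 5 × 4 = 160
  FM03: 8 × 9 × 7 = 504
  FM04: 2 × 1 × 5 = 10
  FM05: 6 × 7 × 9 = 378
  FM06: 3 × 9 × 7 = 189
RPN > 223: FM01 (400), FM03 (504), FM05 (378).
Sum: 400 + 504 + 378 = 1282.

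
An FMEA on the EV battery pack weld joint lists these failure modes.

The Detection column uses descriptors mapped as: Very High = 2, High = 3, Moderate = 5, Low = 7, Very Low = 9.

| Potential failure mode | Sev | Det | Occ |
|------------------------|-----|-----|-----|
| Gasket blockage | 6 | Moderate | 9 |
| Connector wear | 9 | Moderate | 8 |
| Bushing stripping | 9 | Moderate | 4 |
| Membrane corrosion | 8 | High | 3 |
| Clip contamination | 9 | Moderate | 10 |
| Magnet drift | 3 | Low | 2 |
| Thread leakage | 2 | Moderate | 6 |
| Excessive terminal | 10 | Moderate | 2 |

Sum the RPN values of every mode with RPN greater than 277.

810

RPN = Severity × Occurrence × Detection:
  Gasket blockage: 6 × 9 × 5 = 270
  Connector wear: 9 × 8 × 5 = 360
  Bushing stripping: 9 × 4 × 5 = 180
  Membrane corrosion: 8 × 3 × 3 = 72
  Clip contamination: 9 × 10 × 5 = 450
  Magnet drift: 3 × 2 × 7 = 42
  Thread leakage: 2 × 6 × 5 = 60
  Excessive terminal: 10 × 2 × 5 = 100
RPN > 277: Connector wear (360), Clip contamination (450).
Sum: 360 + 450 = 810.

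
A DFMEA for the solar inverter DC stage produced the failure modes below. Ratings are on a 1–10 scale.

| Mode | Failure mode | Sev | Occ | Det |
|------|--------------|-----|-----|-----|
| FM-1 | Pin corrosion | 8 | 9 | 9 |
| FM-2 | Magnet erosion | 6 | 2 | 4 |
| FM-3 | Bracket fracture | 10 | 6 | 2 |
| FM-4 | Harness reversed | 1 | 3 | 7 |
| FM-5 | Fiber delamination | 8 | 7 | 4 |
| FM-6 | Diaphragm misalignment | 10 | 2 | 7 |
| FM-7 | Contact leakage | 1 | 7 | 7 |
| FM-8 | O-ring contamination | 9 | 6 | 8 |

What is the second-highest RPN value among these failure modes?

RPN = Severity × Occurrence × Detection:
  FM-1: 8 × 9 × 9 = 648
  FM-2: 6 × 2 × 4 = 48
  FM-3: 10 × 6 × 2 = 120
  FM-4: 1 × 3 × 7 = 21
  FM-5: 8 × 7 × 4 = 224
  FM-6: 10 × 2 × 7 = 140
  FM-7: 1 × 7 × 7 = 49
  FM-8: 9 × 6 × 8 = 432
Sorted descending: 648, 432, 224, 140, 120, 49, 48, 21.
The second-highest RPN is 432 (FM-8).

432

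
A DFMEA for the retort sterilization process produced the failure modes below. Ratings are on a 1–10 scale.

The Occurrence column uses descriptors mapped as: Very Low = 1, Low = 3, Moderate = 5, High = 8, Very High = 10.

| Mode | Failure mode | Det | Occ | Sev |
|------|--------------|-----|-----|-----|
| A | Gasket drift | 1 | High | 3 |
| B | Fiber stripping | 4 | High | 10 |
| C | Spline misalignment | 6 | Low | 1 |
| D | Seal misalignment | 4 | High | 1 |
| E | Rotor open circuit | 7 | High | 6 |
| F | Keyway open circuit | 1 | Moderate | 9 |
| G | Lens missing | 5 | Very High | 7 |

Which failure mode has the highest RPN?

RPN = Severity × Occurrence × Detection:
  A: 3 × 8 × 1 = 24
  B: 10 × 8 × 4 = 320
  C: 1 × 3 × 6 = 18
  D: 1 × 8 × 4 = 32
  E: 6 × 8 × 7 = 336
  F: 9 × 5 × 1 = 45
  G: 7 × 10 × 5 = 350
Highest RPN is 350 → G.

G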